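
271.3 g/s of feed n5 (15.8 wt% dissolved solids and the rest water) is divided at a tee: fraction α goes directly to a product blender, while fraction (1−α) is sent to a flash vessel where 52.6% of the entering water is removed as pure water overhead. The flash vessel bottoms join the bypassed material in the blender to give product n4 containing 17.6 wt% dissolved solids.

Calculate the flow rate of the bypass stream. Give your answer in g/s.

All 271.3×0.158 = 42.865 g/s of dissolved solids reaches n4, so n4 = 42.865/0.176 = 243.55 g/s and vapour = 27.747 g/s.
The evaporator receives (1−α)·271.3 of feed at 0.842 water and removes 0.526 of that water:
0.526×0.842×(1−α)×271.3 = 27.747
(1−α) = 27.747/120.16 = 0.2309;  α = 0.7691.
Bypass flow = 0.7691×271.3 = 208.65 g/s.

208.7 g/s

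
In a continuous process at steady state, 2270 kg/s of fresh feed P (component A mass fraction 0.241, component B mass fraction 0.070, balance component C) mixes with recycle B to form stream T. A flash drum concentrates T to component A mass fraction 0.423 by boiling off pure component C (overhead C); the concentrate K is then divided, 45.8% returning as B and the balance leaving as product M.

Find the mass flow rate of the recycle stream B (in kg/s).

1093 kg/s

Overall component A balance (none leaves overhead): component A in fresh feed = component A in product, i.e. 2270×0.241 = (1−0.458)·K·0.423.
K = 547.07/(0.423×0.542) = 2386.2 kg/s.
Recycle B = 0.458×2386.2 = 1092.9 kg/s.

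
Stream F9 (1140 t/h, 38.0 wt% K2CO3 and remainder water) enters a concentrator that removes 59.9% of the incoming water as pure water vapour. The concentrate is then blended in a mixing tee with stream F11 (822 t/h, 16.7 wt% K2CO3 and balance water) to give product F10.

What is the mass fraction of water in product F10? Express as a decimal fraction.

Vapour removed = 0.599×0.620×1140 = 423.37 t/h; concentrate = 716.63 t/h.
water reaching the mixer = 283.43 (from concentrate) + 822×0.833 = 968.15 t/h.
Product flow = 716.63 + 822 = 1538.6 t/h; water fraction = 0.6292.

0.6292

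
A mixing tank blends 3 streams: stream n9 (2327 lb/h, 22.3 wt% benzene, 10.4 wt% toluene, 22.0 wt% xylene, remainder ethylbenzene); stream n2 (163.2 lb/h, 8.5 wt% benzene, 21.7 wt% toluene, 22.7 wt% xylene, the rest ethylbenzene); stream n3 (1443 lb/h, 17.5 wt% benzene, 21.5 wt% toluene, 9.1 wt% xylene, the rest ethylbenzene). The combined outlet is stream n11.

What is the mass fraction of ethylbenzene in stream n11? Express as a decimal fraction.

0.4780

Total flow out = 2327 + 163.2 + 1443 = 3933.2 lb/h.
ethylbenzene in = 2327×0.453 + 163.2×0.471 + 1443×0.519 = 1879.9 lb/h.
ethylbenzene mass fraction in n11 = 1879.9/3933.2 = 0.4780.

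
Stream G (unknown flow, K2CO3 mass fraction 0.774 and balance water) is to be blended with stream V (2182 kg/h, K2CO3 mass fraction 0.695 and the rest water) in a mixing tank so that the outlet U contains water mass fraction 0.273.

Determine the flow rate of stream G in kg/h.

1486 kg/h

Let G be the unknown flow. Total out = 2182 + G.
water balance: 665.51 + 0.226·G = 0.273·(2182 + G)
(0.226 − 0.273)·G = 0.273×2182 − 665.51 = -69.824
G = -69.824 / -0.047 = 1485.6 kg/h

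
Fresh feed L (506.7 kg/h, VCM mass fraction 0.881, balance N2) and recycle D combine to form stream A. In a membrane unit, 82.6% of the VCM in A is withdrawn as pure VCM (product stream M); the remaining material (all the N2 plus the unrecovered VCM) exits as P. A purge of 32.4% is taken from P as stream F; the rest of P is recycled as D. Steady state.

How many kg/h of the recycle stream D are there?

N2 enters only via L and leaves only via the purge: 506.7×0.119 = 0.324×(N2 in P), and the membrane unit passes all N2, so N2 in A = N2 in P = 186.1 kg/h.
VCM in A: m_A = 506.7×0.881 + (1−0.324)·(1−0.826)·m_A, so m_A = 446.4/0.8824 = 505.91 kg/h.
P = (1−0.826)×505.91 + 186.1 = 274.13 kg/h.
Recycle D = (1−0.324)×274.13 = 185.31 kg/h.

185.3 kg/h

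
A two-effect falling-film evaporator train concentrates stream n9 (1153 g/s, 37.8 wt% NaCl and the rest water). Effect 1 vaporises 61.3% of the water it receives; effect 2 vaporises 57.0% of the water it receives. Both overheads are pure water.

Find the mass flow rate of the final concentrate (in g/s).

water in feed = 1153×0.622 = 717.17 g/s.
After stage 1: water left = (1−0.613)×717.17 = 277.54; stream total = 713.38 g/s.
After stage 2: water left = (1−0.570)×277.54 = 119.34; final concentrate = 555.18 g/s.

555.2 g/s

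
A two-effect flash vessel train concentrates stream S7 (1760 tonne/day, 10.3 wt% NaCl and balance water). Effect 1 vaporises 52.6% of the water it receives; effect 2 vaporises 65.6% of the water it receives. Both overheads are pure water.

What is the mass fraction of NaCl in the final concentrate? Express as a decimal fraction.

0.413

water in feed = 1760×0.897 = 1578.7 tonne/day.
After stage 1: water left = (1−0.526)×1578.7 = 748.31; stream total = 929.59 tonne/day.
After stage 2: water left = (1−0.656)×748.31 = 257.42; final concentrate = 438.7 tonne/day.
NaCl fraction = 181.28/438.7 = 0.413.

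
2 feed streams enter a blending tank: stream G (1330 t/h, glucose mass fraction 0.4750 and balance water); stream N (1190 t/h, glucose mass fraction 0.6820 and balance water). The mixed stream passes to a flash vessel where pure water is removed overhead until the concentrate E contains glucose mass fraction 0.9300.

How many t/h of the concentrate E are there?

glucose entering = 1330×0.475 + 1190×0.682 = 1443.3 t/h.
All glucose reports to E, so E = 1443.3/0.930 = 1552 t/h.

1552 t/h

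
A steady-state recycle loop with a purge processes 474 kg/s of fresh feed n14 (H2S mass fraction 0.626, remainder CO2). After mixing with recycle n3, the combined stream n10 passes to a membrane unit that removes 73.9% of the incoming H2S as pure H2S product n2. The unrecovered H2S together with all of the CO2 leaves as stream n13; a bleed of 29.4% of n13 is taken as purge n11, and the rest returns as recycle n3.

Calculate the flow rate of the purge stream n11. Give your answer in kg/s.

CO2 enters only via n14 and leaves only via the purge: 474×0.374 = 0.294×(CO2 in n13), and the membrane unit passes all CO2, so CO2 in n10 = CO2 in n13 = 602.98 kg/s.
H2S in n10: m_A = 474×0.626 + (1−0.294)·(1−0.739)·m_A, so m_A = 296.72/0.8157 = 363.75 kg/s.
n13 = (1−0.739)×363.75 + 602.98 = 697.92 kg/s.
Purge n11 = 0.294×697.92 = 205.19 kg/s.

205.2 kg/s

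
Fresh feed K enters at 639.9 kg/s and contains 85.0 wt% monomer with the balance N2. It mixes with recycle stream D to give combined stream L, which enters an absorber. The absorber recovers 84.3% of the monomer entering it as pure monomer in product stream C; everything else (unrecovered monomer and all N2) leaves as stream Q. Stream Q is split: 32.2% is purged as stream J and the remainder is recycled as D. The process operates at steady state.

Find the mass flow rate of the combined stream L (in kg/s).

906.8 kg/s

N2 enters only via K and leaves only via the purge: 639.9×0.150 = 0.322×(N2 in Q), and the absorber passes all N2, so N2 in L = N2 in Q = 298.09 kg/s.
monomer in L: m_A = 639.9×0.850 + (1−0.322)·(1−0.843)·m_A, so m_A = 543.91/0.8936 = 608.71 kg/s.
L = 608.71 + 298.09 = 906.8 kg/s.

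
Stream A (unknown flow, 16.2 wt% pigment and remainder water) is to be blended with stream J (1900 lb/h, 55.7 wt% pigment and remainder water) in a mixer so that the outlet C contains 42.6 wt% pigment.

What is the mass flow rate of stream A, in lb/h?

942.8 lb/h

Let A be the unknown flow. Total out = 1900 + A.
pigment balance: 1058.3 + 0.162·A = 0.426·(1900 + A)
(0.162 − 0.426)·A = 0.426×1900 − 1058.3 = -248.9
A = -248.9 / -0.264 = 942.8 lb/h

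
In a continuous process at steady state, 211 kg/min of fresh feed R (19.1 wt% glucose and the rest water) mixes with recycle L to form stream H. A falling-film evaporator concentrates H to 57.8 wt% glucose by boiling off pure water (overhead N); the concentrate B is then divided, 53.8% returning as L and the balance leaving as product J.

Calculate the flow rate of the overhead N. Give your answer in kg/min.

Overall glucose balance (none leaves overhead): glucose in fresh feed = glucose in product, i.e. 211×0.191 = (1−0.538)·B·0.578.
B = 40.301/(0.578×0.462) = 150.92 kg/min.
Recycle L = 0.538×150.92 = 81.195 kg/min.
Combined feed H = 211 + 81.195 = 292.19 kg/min.
Overhead N = H − B = 292.19 − 150.92 = 141.28 kg/min.

141.3 kg/min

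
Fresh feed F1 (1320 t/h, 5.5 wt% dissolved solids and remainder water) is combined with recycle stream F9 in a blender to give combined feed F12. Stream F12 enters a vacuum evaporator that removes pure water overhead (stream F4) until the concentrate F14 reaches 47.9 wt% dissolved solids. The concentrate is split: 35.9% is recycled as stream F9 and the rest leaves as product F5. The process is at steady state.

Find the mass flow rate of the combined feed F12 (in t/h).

1405 t/h

Overall dissolved solids balance (none leaves overhead): dissolved solids in fresh feed = dissolved solids in product, i.e. 1320×0.055 = (1−0.359)·F14·0.479.
F14 = 72.6/(0.479×0.641) = 236.45 t/h.
Recycle F9 = 0.359×236.45 = 84.886 t/h.
Combined feed F12 = 1320 + 84.886 = 1404.9 t/h.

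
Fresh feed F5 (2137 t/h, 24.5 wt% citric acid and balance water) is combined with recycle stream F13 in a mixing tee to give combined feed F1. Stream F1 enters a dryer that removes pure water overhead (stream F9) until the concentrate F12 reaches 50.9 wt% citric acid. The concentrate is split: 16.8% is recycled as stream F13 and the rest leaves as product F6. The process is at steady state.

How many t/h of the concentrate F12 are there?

Overall citric acid balance (none leaves overhead): citric acid in fresh feed = citric acid in product, i.e. 2137×0.245 = (1−0.168)·F12·0.509.
F12 = 523.56/(0.509×0.832) = 1236.3 t/h.

1236 t/h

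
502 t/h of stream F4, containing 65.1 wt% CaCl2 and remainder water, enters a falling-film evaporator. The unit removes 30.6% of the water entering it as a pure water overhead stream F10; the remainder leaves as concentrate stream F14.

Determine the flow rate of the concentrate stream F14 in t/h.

water entering = 502×0.349 = 175.2 t/h; overhead removed = 0.306×175.2 = 53.611 t/h.
Concentrate = 502 − 53.611 = 448.39 t/h.

448.4 t/h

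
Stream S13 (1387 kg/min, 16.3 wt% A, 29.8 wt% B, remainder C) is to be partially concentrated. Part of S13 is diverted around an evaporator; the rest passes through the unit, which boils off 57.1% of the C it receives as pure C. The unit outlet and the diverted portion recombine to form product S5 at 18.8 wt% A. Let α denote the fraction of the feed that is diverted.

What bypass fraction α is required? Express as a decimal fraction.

All 1387×0.163 = 226.08 kg/min of A reaches S5, so S5 = 226.08/0.188 = 1202.6 kg/min and vapour = 184.44 kg/min.
The evaporator receives (1−α)·1387 of feed at 0.539 C and removes 0.571 of that C:
0.571×0.539×(1−α)×1387 = 184.44
(1−α) = 184.44/426.88 = 0.4321;  α = 0.5679.

0.568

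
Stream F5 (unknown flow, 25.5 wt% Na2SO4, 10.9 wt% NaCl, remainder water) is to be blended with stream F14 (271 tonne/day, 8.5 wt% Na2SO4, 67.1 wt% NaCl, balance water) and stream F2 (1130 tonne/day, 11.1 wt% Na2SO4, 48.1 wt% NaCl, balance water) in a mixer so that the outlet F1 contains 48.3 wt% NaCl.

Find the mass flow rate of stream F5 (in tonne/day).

Let F5 be the unknown flow. Total out = 1401 + F5.
NaCl balance: 725.37 + 0.109·F5 = 0.483·(1401 + F5)
(0.109 − 0.483)·F5 = 0.483×1401 − 725.37 = -48.688
F5 = -48.688 / -0.374 = 130.18 tonne/day

130.2 tonne/day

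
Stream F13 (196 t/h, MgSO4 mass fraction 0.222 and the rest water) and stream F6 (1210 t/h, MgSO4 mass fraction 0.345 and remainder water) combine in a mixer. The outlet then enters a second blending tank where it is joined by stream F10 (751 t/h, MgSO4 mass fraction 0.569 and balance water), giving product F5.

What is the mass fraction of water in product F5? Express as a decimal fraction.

Overall, product flow = 2157 t/h.
water in = 196×0.778 + 1210×0.655 + 751×0.431 = 1268.7 t/h.
water fraction in F5 = 0.588.

0.588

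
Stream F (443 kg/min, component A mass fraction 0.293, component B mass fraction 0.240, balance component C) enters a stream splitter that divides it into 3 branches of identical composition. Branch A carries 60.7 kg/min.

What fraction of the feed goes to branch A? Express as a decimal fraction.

0.137

Fraction to A = 60.7/443 = 0.1370.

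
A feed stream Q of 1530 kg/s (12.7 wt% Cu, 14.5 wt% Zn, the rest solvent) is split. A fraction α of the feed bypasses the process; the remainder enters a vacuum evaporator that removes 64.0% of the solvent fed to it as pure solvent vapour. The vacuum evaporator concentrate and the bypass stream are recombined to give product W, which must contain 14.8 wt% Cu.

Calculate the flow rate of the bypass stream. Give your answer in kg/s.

1064 kg/s

All 1530×0.127 = 194.31 kg/s of Cu reaches W, so W = 194.31/0.148 = 1312.9 kg/s and vapour = 217.09 kg/s.
The evaporator receives (1−α)·1530 of feed at 0.728 solvent and removes 0.640 of that solvent:
0.640×0.728×(1−α)×1530 = 217.09
(1−α) = 217.09/712.86 = 0.3045;  α = 0.6955.
Bypass flow = 0.6955×1530 = 1064.1 kg/s.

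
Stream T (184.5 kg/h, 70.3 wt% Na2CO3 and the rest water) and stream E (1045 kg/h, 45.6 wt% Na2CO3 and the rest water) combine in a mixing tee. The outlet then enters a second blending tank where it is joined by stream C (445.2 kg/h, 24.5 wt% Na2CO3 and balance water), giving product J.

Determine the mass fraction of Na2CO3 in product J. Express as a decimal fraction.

Overall, product flow = 1674.7 kg/h.
Na2CO3 in = 184.5×0.703 + 1045×0.456 + 445.2×0.245 = 715.3 kg/h.
Na2CO3 fraction in J = 0.427.

0.427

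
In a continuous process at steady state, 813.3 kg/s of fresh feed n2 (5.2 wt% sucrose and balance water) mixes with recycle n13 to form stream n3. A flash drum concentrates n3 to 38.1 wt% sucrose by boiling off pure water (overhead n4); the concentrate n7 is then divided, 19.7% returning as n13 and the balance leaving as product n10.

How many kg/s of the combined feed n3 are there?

Overall sucrose balance (none leaves overhead): sucrose in fresh feed = sucrose in product, i.e. 813.3×0.052 = (1−0.197)·n7·0.381.
n7 = 42.292/(0.381×0.803) = 138.23 kg/s.
Recycle n13 = 0.197×138.23 = 27.232 kg/s.
Combined feed n3 = 813.3 + 27.232 = 840.53 kg/s.

840.5 kg/s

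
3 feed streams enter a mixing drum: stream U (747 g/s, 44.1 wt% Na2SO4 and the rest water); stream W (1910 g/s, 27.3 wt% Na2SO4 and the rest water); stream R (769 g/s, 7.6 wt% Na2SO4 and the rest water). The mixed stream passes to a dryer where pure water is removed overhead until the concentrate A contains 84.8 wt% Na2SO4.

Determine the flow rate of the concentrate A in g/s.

1072 g/s

Na2SO4 entering = 747×0.441 + 1910×0.273 + 769×0.076 = 909.3 g/s.
All Na2SO4 reports to A, so A = 909.3/0.848 = 1072.3 g/s.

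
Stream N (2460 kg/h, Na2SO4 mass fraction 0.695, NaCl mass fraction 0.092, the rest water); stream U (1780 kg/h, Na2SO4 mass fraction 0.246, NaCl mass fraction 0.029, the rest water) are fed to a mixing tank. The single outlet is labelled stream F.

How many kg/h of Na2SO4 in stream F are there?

2148 kg/h

Na2SO4 out = Na2SO4 in = 2460×0.695 + 1780×0.246 = 2147.6 kg/h.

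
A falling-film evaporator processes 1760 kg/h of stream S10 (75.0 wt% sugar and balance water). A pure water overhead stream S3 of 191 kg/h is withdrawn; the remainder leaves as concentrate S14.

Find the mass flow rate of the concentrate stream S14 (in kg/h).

Concentrate = 1760 − 191 = 1569 kg/h.

1569 kg/h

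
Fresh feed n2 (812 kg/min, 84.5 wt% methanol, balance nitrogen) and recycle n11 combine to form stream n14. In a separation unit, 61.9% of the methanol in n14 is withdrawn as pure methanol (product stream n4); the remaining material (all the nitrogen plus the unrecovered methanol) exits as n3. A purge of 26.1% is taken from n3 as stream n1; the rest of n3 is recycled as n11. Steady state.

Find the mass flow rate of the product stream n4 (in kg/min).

methanol in n14: m_A = 812×0.845 + (1−0.261)·(1−0.619)·m_A, so m_A = 686.14/0.7184 = 955.04 kg/min.
Product n4 = 0.619×955.04 = 591.17 kg/min.

591.2 kg/min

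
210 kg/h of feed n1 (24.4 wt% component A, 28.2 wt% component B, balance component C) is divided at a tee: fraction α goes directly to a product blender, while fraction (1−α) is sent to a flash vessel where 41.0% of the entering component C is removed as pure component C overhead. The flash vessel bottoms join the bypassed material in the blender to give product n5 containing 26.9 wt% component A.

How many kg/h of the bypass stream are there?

All 210×0.244 = 51.24 kg/h of component A reaches n5, so n5 = 51.24/0.269 = 190.48 kg/h and vapour = 19.517 kg/h.
The evaporator receives (1−α)·210 of feed at 0.474 component C and removes 0.410 of that component C:
0.410×0.474×(1−α)×210 = 19.517
(1−α) = 19.517/40.811 = 0.4782;  α = 0.5218.
Bypass flow = 0.5218×210 = 109.57 kg/h.

109.6 kg/h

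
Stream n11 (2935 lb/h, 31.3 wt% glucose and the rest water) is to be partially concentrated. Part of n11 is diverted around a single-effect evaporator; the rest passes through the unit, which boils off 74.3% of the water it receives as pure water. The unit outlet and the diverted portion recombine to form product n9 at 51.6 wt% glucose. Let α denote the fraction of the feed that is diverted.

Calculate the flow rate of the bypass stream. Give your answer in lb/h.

All 2935×0.313 = 918.65 lb/h of glucose reaches n9, so n9 = 918.65/0.516 = 1780.3 lb/h and vapour = 1154.7 lb/h.
The evaporator receives (1−α)·2935 of feed at 0.687 water and removes 0.743 of that water:
0.743×0.687×(1−α)×2935 = 1154.7
(1−α) = 1154.7/1498.1 = 0.7707;  α = 0.2293.
Bypass flow = 0.2293×2935 = 672.92 lb/h.

672.9 lb/h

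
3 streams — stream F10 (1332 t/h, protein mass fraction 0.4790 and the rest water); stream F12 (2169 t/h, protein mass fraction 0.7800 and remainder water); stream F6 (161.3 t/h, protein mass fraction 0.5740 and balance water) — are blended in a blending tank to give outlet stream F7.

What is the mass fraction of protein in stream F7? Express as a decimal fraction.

Total flow out = 1332 + 2169 + 161.3 = 3662.3 t/h.
protein in = 1332×0.479 + 2169×0.780 + 161.3×0.574 = 2422.4 t/h.
protein mass fraction in F7 = 2422.4/3662.3 = 0.6615.

0.6615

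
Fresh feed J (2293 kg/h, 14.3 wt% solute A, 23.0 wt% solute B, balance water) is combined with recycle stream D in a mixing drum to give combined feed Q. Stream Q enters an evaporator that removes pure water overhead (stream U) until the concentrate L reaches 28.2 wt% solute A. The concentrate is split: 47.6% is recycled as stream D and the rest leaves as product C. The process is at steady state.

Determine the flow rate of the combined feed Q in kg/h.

Overall solute A balance (none leaves overhead): solute A in fresh feed = solute A in product, i.e. 2293×0.143 = (1−0.476)·L·0.282.
L = 327.9/(0.282×0.524) = 2219 kg/h.
Recycle D = 0.476×2219 = 1056.2 kg/h.
Combined feed Q = 2293 + 1056.2 = 3349.2 kg/h.

3349 kg/h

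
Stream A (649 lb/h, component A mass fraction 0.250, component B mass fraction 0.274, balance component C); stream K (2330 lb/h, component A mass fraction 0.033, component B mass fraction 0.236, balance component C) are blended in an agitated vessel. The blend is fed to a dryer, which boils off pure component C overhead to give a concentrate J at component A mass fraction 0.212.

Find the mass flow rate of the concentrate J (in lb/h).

component A entering = 649×0.250 + 2330×0.033 = 239.14 lb/h.
All component A reports to J, so J = 239.14/0.212 = 1128 lb/h.

1128 lb/h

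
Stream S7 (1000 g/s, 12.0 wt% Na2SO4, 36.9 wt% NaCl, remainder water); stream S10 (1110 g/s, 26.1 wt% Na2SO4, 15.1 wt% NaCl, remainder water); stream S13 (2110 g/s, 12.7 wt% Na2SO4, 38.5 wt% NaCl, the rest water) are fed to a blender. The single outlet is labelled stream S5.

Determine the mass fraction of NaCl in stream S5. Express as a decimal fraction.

Total flow out = 1000 + 1110 + 2110 = 4220 g/s.
NaCl in = 1000×0.369 + 1110×0.151 + 2110×0.385 = 1349 g/s.
NaCl mass fraction in S5 = 1349/4220 = 0.320.

0.320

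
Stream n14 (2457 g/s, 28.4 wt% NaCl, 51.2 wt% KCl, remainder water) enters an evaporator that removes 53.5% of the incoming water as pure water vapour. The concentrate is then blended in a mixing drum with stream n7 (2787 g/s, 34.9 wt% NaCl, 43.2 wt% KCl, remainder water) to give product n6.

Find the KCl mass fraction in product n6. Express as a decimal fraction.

0.495

Vapour removed = 0.535×0.204×2457 = 268.16 g/s; concentrate = 2188.8 g/s.
KCl reaching the mixer = 1258 (from concentrate) + 2787×0.432 = 2462 g/s.
Product flow = 2188.8 + 2787 = 4975.8 g/s; KCl fraction = 0.495.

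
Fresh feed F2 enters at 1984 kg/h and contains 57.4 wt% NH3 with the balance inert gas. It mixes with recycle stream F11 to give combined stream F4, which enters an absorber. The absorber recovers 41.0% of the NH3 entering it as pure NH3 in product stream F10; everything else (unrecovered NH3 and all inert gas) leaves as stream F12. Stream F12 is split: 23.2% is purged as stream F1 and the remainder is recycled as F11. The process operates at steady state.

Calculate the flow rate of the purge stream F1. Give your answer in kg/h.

1130 kg/h

inert gas enters only via F2 and leaves only via the purge: 1984×0.426 = 0.232×(inert gas in F12), and the absorber passes all inert gas, so inert gas in F4 = inert gas in F12 = 3643 kg/h.
NH3 in F4: m_A = 1984×0.574 + (1−0.232)·(1−0.410)·m_A, so m_A = 1138.8/0.5469 = 2082.4 kg/h.
F12 = (1−0.410)×2082.4 + 3643 = 4871.6 kg/h.
Purge F1 = 0.232×4871.6 = 1130.2 kg/h.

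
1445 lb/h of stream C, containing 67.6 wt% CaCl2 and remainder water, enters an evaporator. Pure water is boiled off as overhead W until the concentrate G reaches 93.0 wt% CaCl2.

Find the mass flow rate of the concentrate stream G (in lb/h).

CaCl2 is conserved: 1445×0.676 = 976.82 lb/h all reports to the concentrate.
Concentrate = 976.82/(target fraction) = 1050.3 lb/h.

1050 lb/h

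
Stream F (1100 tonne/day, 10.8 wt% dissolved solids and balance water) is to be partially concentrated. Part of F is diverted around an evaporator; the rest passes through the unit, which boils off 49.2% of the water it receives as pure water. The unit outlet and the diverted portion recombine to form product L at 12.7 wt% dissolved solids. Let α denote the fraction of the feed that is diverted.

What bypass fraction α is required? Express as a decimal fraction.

0.659

All 1100×0.108 = 118.8 tonne/day of dissolved solids reaches L, so L = 118.8/0.127 = 935.43 tonne/day and vapour = 164.57 tonne/day.
The evaporator receives (1−α)·1100 of feed at 0.892 water and removes 0.492 of that water:
0.492×0.892×(1−α)×1100 = 164.57
(1−α) = 164.57/482.75 = 0.3409;  α = 0.6591.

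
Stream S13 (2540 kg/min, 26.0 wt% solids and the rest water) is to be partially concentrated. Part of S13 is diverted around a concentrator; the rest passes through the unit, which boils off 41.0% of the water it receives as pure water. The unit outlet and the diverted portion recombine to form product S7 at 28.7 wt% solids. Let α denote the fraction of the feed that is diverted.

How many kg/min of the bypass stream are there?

All 2540×0.260 = 660.4 kg/min of solids reaches S7, so S7 = 660.4/0.287 = 2301 kg/min and vapour = 238.95 kg/min.
The evaporator receives (1−α)·2540 of feed at 0.740 water and removes 0.410 of that water:
0.410×0.740×(1−α)×2540 = 238.95
(1−α) = 238.95/770.64 = 0.3101;  α = 0.6899.
Bypass flow = 0.6899×2540 = 1752.4 kg/min.

1752 kg/min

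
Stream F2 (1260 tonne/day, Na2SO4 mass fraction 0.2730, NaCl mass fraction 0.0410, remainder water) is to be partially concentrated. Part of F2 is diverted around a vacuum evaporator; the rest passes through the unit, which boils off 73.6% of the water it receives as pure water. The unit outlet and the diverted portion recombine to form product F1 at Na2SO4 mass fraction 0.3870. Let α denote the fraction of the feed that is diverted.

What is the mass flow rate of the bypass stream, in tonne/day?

524.9 tonne/day

All 1260×0.273 = 343.98 tonne/day of Na2SO4 reaches F1, so F1 = 343.98/0.387 = 888.84 tonne/day and vapour = 371.16 tonne/day.
The evaporator receives (1−α)·1260 of feed at 0.686 water and removes 0.736 of that water:
0.736×0.686×(1−α)×1260 = 371.16
(1−α) = 371.16/636.17 = 0.5834;  α = 0.4166.
Bypass flow = 0.4166×1260 = 524.87 tonne/day.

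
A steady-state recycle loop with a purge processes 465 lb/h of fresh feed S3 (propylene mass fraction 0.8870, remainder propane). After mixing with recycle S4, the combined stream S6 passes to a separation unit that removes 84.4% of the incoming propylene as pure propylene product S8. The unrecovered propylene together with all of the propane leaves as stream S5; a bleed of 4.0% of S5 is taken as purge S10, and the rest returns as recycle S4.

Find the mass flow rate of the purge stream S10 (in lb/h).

55.57 lb/h

propane enters only via S3 and leaves only via the purge: 465×0.113 = 0.040×(propane in S5), and the separation unit passes all propane, so propane in S6 = propane in S5 = 1313.6 lb/h.
propylene in S6: m_A = 465×0.887 + (1−0.040)·(1−0.844)·m_A, so m_A = 412.45/0.8502 = 485.1 lb/h.
S5 = (1−0.844)×485.1 + 1313.6 = 1389.3 lb/h.
Purge S10 = 0.040×1389.3 = 55.572 lb/h.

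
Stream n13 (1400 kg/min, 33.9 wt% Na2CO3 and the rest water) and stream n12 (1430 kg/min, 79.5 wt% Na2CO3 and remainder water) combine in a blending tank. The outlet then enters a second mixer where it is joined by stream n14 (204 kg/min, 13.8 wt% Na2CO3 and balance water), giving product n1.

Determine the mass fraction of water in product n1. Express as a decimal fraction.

Overall, product flow = 3034 kg/min.
water in = 1400×0.661 + 1430×0.205 + 204×0.862 = 1394.4 kg/min.
water fraction in n1 = 0.460.

0.460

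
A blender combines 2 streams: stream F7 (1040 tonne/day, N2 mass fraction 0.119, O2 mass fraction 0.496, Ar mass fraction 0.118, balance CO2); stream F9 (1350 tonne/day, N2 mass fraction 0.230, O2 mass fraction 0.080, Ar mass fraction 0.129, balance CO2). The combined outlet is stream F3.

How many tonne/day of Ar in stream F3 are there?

296.9 tonne/day

Ar out = Ar in = 1040×0.118 + 1350×0.129 = 296.87 tonne/day.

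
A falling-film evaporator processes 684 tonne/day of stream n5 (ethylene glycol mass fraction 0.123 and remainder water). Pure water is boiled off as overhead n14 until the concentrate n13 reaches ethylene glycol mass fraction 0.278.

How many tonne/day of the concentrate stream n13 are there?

ethylene glycol is conserved: 684×0.123 = 84.132 tonne/day all reports to the concentrate.
Concentrate = 84.132/(target fraction) = 302.63 tonne/day.

302.6 tonne/day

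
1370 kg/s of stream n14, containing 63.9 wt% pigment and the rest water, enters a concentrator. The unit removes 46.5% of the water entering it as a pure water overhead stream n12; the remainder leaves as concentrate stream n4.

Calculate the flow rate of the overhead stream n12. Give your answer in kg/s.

water entering = 1370×0.361 = 494.57 kg/s; overhead removed = 0.465×494.57 = 229.98 kg/s.

230 kg/s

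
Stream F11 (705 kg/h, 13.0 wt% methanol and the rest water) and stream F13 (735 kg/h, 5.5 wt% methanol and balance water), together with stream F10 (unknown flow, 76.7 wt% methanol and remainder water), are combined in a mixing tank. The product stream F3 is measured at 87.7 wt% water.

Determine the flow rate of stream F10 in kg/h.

Let F10 be the unknown flow. Total out = 1440 + F10.
water balance: 1307.9 + 0.233·F10 = 0.877·(1440 + F10)
(0.233 − 0.877)·F10 = 0.877×1440 − 1307.9 = -45.045
F10 = -45.045 / -0.644 = 69.946 kg/h

69.95 kg/h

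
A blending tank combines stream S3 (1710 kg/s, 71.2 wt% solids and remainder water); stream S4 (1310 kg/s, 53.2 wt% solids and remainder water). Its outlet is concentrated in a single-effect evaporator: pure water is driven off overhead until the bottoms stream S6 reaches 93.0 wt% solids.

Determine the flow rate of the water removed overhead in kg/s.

961.5 kg/s

solids entering = 1710×0.712 + 1310×0.532 = 1914.4 kg/s.
All solids reports to S6, so S6 = 1914.4/0.930 = 2058.5 kg/s.
Total feed = 3020 kg/s; overhead = 3020 − 2058.5 = 961.46 kg/s.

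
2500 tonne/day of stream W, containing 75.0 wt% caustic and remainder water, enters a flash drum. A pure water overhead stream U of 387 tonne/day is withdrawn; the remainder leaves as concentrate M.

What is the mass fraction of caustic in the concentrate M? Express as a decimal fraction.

0.887

caustic is not removed: 2500×0.750 = 1875 tonne/day of caustic enters M.
Concentrate = 2500 − 387 = 2113 tonne/day.
Mass fraction = 1875/2113 = 0.887.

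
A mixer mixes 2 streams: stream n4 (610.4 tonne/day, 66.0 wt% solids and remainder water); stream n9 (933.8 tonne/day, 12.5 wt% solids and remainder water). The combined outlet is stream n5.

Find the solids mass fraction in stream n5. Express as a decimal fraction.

Total flow out = 610.4 + 933.8 = 1544.2 tonne/day.
solids in = 610.4×0.660 + 933.8×0.125 = 519.59 tonne/day.
solids mass fraction in n5 = 519.59/1544.2 = 0.3365.

0.3365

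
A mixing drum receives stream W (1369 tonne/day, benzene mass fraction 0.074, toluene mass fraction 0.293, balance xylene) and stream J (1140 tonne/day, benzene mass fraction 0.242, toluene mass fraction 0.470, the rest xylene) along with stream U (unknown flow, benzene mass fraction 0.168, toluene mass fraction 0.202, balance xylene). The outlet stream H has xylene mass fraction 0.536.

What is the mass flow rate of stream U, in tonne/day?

1595 tonne/day

Let U be the unknown flow. Total out = 2509 + U.
xylene balance: 1194.9 + 0.630·U = 0.536·(2509 + U)
(0.630 − 0.536)·U = 0.536×2509 − 1194.9 = 149.93
U = 149.93 / 0.094 = 1595 tonne/day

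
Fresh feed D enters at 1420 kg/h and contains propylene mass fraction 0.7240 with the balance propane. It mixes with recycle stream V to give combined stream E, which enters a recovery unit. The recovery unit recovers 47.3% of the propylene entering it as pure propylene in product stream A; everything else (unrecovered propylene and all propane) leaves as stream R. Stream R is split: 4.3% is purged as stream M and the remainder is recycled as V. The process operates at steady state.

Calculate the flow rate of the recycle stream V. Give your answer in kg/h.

propane enters only via D and leaves only via the purge: 1420×0.276 = 0.043×(propane in R), and the recovery unit passes all propane, so propane in E = propane in R = 9114.4 kg/h.
propylene in E: m_A = 1420×0.724 + (1−0.043)·(1−0.473)·m_A, so m_A = 1028.1/0.4957 = 2074.2 kg/h.
R = (1−0.473)×2074.2 + 9114.4 = 10208 kg/h.
Recycle V = (1−0.043)×10208 = 9768.6 kg/h.

9769 kg/h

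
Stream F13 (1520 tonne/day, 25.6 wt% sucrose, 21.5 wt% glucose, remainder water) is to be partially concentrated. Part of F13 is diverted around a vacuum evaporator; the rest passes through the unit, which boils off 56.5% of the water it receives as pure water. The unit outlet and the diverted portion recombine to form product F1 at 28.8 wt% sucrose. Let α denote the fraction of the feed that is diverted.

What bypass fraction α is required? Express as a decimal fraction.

0.628

All 1520×0.256 = 389.12 tonne/day of sucrose reaches F1, so F1 = 389.12/0.288 = 1351.1 tonne/day and vapour = 168.89 tonne/day.
The evaporator receives (1−α)·1520 of feed at 0.529 water and removes 0.565 of that water:
0.565×0.529×(1−α)×1520 = 168.89
(1−α) = 168.89/454.31 = 0.3718;  α = 0.6282.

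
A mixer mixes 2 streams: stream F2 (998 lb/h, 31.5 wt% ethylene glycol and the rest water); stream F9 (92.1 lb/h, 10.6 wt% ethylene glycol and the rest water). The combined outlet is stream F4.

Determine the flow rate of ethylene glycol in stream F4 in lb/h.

ethylene glycol out = ethylene glycol in = 998×0.315 + 92.1×0.106 = 324.13 lb/h.

324.1 lb/h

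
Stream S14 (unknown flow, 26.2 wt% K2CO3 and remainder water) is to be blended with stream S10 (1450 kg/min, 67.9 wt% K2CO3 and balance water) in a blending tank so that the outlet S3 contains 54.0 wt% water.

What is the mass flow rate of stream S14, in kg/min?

Let S14 be the unknown flow. Total out = 1450 + S14.
water balance: 465.45 + 0.738·S14 = 0.540·(1450 + S14)
(0.738 − 0.540)·S14 = 0.540×1450 − 465.45 = 317.55
S14 = 317.55 / 0.198 = 1603.8 kg/min

1604 kg/min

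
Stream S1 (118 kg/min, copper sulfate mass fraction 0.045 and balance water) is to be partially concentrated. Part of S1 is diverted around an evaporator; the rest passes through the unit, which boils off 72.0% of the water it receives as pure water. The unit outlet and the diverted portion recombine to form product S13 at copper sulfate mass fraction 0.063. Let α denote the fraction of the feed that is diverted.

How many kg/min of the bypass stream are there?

68.97 kg/min

All 118×0.045 = 5.31 kg/min of copper sulfate reaches S13, so S13 = 5.31/0.063 = 84.286 kg/min and vapour = 33.714 kg/min.
The evaporator receives (1−α)·118 of feed at 0.955 water and removes 0.720 of that water:
0.720×0.955×(1−α)×118 = 33.714
(1−α) = 33.714/81.137 = 0.4155;  α = 0.5845.
Bypass flow = 0.5845×118 = 68.968 kg/min.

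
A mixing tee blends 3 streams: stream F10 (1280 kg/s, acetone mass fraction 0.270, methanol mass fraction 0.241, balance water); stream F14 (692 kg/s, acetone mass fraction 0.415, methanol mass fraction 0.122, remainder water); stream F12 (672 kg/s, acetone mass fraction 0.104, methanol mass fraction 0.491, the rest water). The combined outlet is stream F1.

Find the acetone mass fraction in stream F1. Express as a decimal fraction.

Total flow out = 1280 + 692 + 672 = 2644 kg/s.
acetone in = 1280×0.270 + 692×0.415 + 672×0.104 = 702.67 kg/s.
acetone mass fraction in F1 = 702.67/2644 = 0.266.

0.266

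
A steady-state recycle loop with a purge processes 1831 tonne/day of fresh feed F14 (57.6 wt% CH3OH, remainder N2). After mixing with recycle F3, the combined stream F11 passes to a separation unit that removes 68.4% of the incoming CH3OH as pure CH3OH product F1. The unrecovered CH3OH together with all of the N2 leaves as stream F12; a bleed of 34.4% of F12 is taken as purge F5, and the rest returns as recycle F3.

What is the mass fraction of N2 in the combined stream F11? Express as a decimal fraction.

N2 enters only via F14 and leaves only via the purge: 1831×0.424 = 0.344×(N2 in F12), and the separation unit passes all N2, so N2 in F11 = N2 in F12 = 2256.8 tonne/day.
CH3OH in F11: m_A = 1831×0.576 + (1−0.344)·(1−0.684)·m_A, so m_A = 1054.7/0.7927 = 1330.5 tonne/day.
F11 = 1330.5 + 2256.8 = 3587.3 tonne/day.
N2 fraction in F11 = 2256.8/3587.3 = 0.629.

0.629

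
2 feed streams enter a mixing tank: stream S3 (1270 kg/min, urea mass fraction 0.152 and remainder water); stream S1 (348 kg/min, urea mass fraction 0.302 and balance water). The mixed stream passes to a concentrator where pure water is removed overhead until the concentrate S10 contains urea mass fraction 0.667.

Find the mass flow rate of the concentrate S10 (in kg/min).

447 kg/min

urea entering = 1270×0.152 + 348×0.302 = 298.14 kg/min.
All urea reports to S10, so S10 = 298.14/0.667 = 446.98 kg/min.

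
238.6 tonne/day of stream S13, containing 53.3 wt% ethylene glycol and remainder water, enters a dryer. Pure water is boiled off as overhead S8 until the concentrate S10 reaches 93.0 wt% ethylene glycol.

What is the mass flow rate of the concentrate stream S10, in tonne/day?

136.7 tonne/day

ethylene glycol is conserved: 238.6×0.533 = 127.17 tonne/day all reports to the concentrate.
Concentrate = 127.17/(target fraction) = 136.75 tonne/day.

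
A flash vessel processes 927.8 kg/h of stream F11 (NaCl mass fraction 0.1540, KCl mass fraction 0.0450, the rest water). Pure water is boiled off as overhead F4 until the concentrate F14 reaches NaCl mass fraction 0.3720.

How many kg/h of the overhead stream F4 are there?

543.7 kg/h

NaCl is conserved: 927.8×0.154 = 142.88 kg/h all reports to the concentrate.
Concentrate = 142.88/(target fraction) = 384.09 kg/h.
Overhead = 927.8 − 384.09 = 543.71 kg/h.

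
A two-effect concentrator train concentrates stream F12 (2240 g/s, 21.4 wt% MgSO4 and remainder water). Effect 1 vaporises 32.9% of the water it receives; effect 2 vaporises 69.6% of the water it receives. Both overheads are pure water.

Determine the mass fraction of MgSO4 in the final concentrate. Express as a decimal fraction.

water in feed = 2240×0.786 = 1760.6 g/s.
After stage 1: water left = (1−0.329)×1760.6 = 1181.4; stream total = 1660.7 g/s.
After stage 2: water left = (1−0.696)×1181.4 = 359.14; final concentrate = 838.5 g/s.
MgSO4 fraction = 479.36/838.5 = 0.572.

0.572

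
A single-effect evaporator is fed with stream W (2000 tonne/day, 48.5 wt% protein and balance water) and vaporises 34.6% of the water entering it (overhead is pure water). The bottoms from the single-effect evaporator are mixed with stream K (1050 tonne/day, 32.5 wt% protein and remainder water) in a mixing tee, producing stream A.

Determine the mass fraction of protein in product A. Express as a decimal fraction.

Vapour removed = 0.346×0.515×2000 = 356.38 tonne/day; concentrate = 1643.6 tonne/day.
protein reaching the mixer = 970 (from concentrate) + 1050×0.325 = 1311.2 tonne/day.
Product flow = 1643.6 + 1050 = 2693.6 tonne/day; protein fraction = 0.487.

0.487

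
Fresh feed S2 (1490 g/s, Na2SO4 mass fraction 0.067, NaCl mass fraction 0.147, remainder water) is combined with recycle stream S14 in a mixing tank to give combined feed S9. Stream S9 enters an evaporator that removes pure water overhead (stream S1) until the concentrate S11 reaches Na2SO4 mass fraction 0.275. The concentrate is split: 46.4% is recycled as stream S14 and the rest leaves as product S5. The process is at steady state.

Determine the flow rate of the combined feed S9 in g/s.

Overall Na2SO4 balance (none leaves overhead): Na2SO4 in fresh feed = Na2SO4 in product, i.e. 1490×0.067 = (1−0.464)·S11·0.275.
S11 = 99.83/(0.275×0.536) = 677.27 g/s.
Recycle S14 = 0.464×677.27 = 314.25 g/s.
Combined feed S9 = 1490 + 314.25 = 1804.3 g/s.

1804 g/s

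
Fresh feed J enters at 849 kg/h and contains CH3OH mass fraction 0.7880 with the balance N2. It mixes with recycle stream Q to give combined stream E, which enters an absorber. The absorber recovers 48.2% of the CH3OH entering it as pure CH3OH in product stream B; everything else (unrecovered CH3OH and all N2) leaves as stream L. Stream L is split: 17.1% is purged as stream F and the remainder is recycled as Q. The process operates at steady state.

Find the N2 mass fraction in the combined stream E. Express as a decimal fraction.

N2 enters only via J and leaves only via the purge: 849×0.212 = 0.171×(N2 in L), and the absorber passes all N2, so N2 in E = N2 in L = 1052.6 kg/h.
CH3OH in E: m_A = 849×0.788 + (1−0.171)·(1−0.482)·m_A, so m_A = 669.01/0.5706 = 1172.5 kg/h.
E = 1172.5 + 1052.6 = 2225.1 kg/h.
N2 fraction in E = 1052.6/2225.1 = 0.4730.

0.4730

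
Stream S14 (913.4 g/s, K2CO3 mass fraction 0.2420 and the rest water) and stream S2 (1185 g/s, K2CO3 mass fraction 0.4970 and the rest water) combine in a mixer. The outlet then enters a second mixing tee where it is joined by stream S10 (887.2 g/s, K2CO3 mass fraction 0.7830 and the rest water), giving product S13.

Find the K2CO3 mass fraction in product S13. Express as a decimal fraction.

0.5040

Overall, product flow = 2985.6 g/s.
K2CO3 in = 913.4×0.242 + 1185×0.497 + 887.2×0.783 = 1504.7 g/s.
K2CO3 fraction in S13 = 0.5040.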